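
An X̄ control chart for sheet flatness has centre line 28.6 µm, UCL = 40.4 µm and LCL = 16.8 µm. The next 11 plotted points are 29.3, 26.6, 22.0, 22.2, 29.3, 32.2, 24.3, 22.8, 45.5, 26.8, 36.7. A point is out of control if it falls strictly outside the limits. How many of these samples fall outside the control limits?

Compare each point to [16.8, 40.4]: sample 9 = 45.5 > UCL.

1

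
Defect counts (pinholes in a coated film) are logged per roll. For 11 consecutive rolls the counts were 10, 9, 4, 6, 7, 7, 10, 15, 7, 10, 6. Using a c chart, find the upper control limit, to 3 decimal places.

16.901

c̄ = (10 + 9 + 4 + 6 + 7 + 7 + 10 + 15 + 7 + 10 + 6) / 11 = 91 / 11 = 8.2727
UCL = c̄ + 3√c̄ = 8.2727 + 3 × √8.2727 = 8.2727 + 3 × 2.8762 = 16.9014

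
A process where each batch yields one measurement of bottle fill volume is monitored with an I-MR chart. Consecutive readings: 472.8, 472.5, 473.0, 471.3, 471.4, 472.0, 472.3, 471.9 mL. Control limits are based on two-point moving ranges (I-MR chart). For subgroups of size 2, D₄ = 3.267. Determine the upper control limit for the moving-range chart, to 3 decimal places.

1.820

Moving ranges: 0.3, 0.5, 1.7, 0.1, 0.6, 0.3, 0.4; M̄R̄ = 3.9000 / 7 = 0.5571
UCL_MR = D₄·M̄R̄ = 3.267 × 0.5571 = 1.8202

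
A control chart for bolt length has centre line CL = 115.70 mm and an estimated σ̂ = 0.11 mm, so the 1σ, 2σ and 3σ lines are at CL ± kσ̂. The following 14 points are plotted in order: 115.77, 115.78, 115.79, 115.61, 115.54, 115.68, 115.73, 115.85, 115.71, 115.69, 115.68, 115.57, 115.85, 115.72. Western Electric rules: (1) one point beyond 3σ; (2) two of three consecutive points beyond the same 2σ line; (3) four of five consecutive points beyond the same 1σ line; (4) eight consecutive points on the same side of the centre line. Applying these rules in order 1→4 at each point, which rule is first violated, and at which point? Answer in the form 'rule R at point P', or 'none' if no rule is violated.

none

Zone of each point (C = within 1σ̂, B = 1σ̂–2σ̂, A = 2σ̂–3σ̂, * = beyond 3σ̂; sign = side of CL): 1:+C, 2:+C, 3:+C, 4:-C, 5:-B, 6:-C, 7:+C, 8:+B, 9:+C, 10:-C, 11:-C, 12:-B, 13:+B, 14:+C
No rule fires across all 14 points.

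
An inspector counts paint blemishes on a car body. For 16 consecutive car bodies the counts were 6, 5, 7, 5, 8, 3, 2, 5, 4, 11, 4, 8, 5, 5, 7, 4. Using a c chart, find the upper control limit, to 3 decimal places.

c̄ = (6 + 5 + 7 + 5 + 8 + 3 + 2 + 5 + 4 + 11 + 4 + 8 + 5 + 5 + 7 + 4) / 16 = 89 / 16 = 5.5625
UCL = c̄ + 3√c̄ = 5.5625 + 3 × √5.5625 = 5.5625 + 3 × 2.3585 = 12.6380

12.638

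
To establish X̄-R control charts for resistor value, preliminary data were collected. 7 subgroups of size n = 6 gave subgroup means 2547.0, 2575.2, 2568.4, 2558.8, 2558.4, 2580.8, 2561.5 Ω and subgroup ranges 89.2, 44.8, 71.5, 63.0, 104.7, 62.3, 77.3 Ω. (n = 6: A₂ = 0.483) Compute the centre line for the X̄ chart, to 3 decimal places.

2564.300

X̄̄ = (2547.0 + 2575.2 + 2568.4 + 2558.8 + 2558.4 + 2580.8 + 2561.5) / 7 = 17950.1000 / 7 = 2564.3000
CL = X̄̄ = 2564.3000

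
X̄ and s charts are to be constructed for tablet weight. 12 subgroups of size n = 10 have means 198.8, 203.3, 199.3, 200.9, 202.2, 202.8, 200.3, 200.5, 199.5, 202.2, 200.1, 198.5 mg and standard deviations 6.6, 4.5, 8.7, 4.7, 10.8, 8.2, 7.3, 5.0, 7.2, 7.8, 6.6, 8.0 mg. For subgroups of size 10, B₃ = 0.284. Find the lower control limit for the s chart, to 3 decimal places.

s̄ = (6.6 + 4.5 + 8.7 + 4.7 + 10.8 + 8.2 + 7.3 + 5.0 + 7.2 + 7.8 + 6.6 + 8.0) / 12 = 7.1167
LCL_s = B₃·s̄ = 0.284 × 7.1167 = 2.0211

2.021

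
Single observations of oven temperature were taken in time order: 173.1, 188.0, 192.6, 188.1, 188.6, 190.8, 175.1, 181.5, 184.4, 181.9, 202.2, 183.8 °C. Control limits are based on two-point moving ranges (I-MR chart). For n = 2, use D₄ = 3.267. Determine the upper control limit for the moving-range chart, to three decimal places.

27.591

Moving ranges: 14.9, 4.6, 4.5, 0.5, 2.2, 15.7, 6.4, 2.9, 2.5, 20.3, 18.4; M̄R̄ = 92.9000 / 11 = 8.4455
UCL_MR = D₄·M̄R̄ = 3.267 × 8.4455 = 27.5913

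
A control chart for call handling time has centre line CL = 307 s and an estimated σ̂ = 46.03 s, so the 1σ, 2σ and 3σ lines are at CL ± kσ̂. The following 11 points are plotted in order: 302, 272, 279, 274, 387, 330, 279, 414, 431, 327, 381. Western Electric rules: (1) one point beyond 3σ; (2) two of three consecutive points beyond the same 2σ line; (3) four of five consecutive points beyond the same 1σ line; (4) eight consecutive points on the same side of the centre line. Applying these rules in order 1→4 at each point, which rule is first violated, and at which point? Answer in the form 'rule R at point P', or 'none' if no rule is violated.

Zone of each point (C = within 1σ̂, B = 1σ̂–2σ̂, A = 2σ̂–3σ̂, * = beyond 3σ̂; sign = side of CL): 1:-C, 2:-C, 3:-C, 4:-C, 5:+B, 6:+C, 7:-C, 8:+A, 9:+A, 10:+C, 11:+B
Rule 2 (two of three consecutive points beyond the same 2σ limit) is satisfied at point 9.

rule 2 at point 9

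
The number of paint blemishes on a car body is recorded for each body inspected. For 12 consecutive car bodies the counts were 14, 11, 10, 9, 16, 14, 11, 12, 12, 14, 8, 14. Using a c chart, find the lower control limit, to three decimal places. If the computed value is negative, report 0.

1.655

c̄ = (14 + 11 + 10 + 9 + 16 + 14 + 11 + 12 + 12 + 14 + 8 + 14) / 12 = 145 / 12 = 12.0833
LCL = c̄ − 3√c̄ = 12.0833 − 3 × 3.4761 = 1.6550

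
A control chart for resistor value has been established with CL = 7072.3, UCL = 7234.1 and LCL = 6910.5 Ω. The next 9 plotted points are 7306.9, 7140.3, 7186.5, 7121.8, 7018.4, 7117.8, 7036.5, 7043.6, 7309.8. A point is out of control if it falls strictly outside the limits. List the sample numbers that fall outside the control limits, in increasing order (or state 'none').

Compare each point to [6910.5, 7234.1]: sample 1 = 7306.9 > UCL; sample 9 = 7309.8 > UCL.

1, 9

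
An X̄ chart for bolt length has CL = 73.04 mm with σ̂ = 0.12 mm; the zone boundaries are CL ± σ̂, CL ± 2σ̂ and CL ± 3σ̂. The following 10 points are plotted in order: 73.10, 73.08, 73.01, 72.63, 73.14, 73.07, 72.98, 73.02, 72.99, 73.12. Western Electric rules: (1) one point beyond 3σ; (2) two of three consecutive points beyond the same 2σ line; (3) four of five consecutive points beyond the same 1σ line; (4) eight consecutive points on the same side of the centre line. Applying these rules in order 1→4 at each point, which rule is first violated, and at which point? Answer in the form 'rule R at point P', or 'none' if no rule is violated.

Zone of each point (C = within 1σ̂, B = 1σ̂–2σ̂, A = 2σ̂–3σ̂, * = beyond 3σ̂; sign = side of CL): 1:+C, 2:+C, 3:-C, 4:-*, 5:+C, 6:+C, 7:-C, 8:-C, 9:-C, 10:+C
Rule 1 (one point beyond the 3σ limits) is satisfied at point 4.

rule 1 at point 4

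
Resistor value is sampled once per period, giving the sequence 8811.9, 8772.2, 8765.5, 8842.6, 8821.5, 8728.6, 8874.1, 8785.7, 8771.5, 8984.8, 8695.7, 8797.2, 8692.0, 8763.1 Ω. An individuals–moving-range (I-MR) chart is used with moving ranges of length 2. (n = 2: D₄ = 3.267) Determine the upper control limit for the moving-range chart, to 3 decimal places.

318.105

Moving ranges: 39.7, 6.7, 77.1, 21.1, 92.9, 145.5, 88.4, 14.2, 213.3, 289.1, 101.5, 105.2, 71.1; M̄R̄ = 1265.8000 / 13 = 97.3692
UCL_MR = D₄·M̄R̄ = 3.267 × 97.3692 = 318.1053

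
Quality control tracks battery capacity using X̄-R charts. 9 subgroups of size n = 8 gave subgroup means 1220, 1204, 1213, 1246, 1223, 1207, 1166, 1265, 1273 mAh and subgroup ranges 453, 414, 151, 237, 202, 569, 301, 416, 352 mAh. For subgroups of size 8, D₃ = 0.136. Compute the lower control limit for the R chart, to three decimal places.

46.769

R̄ = (453 + 414 + 151 + 237 + 202 + 569 + 301 + 416 + 352) / 9 = 3095.0000 / 9 = 343.8889
LCL_R = D₃·R̄ = 0.136 × 343.8889 = 46.7689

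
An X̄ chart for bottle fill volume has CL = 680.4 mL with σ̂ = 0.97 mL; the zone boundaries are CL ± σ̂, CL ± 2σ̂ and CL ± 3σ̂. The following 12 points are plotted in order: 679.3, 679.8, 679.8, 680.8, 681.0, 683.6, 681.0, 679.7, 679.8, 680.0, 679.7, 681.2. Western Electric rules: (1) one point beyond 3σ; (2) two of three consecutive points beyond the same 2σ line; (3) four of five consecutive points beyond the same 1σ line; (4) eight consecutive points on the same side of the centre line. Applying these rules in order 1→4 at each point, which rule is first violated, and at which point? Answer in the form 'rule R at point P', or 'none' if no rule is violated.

rule 1 at point 6

Zone of each point (C = within 1σ̂, B = 1σ̂–2σ̂, A = 2σ̂–3σ̂, * = beyond 3σ̂; sign = side of CL): 1:-B, 2:-C, 3:-C, 4:+C, 5:+C, 6:+*, 7:+C, 8:-C, 9:-C, 10:-C, 11:-C, 12:+C
Rule 1 (one point beyond the 3σ limits) is satisfied at point 6.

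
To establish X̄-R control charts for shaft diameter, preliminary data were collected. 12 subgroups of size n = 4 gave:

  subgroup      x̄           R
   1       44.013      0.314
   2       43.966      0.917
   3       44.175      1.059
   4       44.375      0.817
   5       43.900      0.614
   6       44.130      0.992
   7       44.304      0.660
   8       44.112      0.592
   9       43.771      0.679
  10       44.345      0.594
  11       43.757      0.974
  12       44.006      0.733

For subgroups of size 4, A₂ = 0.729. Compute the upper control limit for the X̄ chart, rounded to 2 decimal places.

44.61

X̄̄ = (44.013 + 43.966 + 44.175 + 44.375 + 43.900 + 44.130 + 44.304 + 44.112 + 43.771 + 44.345 + 43.757 + 44.006) / 12 = 528.8540 / 12 = 44.0712
R̄ = (0.314 + 0.917 + 1.059 + 0.817 + 0.614 + 0.992 + 0.660 + 0.592 + 0.679 + 0.594 + 0.974 + 0.733) / 12 = 8.9450 / 12 = 0.7454
UCL = X̄̄ + A₂·R̄ = 44.0712 + 0.729 × 0.7454 = 44.6146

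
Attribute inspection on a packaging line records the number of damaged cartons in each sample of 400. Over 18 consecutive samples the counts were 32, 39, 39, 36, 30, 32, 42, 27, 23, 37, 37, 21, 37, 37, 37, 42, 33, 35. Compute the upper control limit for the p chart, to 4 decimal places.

p̄ = Σdᵢ / (k·n) = 616 / (18 × 400) = 0.08556
UCL = p̄ + 3·√(p̄(1−p̄)/n) = 0.08556 + 3 × √(0.08556×0.91444/400) = 0.08556 + 3 × 0.01399 = 0.12751

0.1275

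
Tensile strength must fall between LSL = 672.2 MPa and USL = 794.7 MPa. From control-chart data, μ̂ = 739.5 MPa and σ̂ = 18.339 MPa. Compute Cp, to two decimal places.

1.11

Cp = (USL − LSL) / (6σ̂) = (794.7 − 672.2) / (6 × 18.339) = 122.5000 / 110.0340 = 1.1133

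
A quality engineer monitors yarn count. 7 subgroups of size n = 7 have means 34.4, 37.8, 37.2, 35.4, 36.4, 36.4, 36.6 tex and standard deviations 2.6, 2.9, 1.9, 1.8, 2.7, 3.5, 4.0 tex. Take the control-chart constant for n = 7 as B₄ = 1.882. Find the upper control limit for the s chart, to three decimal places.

5.216

s̄ = (2.6 + 2.9 + 1.9 + 1.8 + 2.7 + 3.5 + 4.0) / 7 = 2.7714
UCL_s = B₄·s̄ = 1.882 × 2.7714 = 5.2158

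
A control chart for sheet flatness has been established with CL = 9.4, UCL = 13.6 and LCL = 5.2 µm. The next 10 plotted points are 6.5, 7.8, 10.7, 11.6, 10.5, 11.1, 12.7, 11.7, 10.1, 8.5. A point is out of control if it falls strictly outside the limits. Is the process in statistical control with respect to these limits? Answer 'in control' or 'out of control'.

All 10 points lie within [5.2, 13.6].

in control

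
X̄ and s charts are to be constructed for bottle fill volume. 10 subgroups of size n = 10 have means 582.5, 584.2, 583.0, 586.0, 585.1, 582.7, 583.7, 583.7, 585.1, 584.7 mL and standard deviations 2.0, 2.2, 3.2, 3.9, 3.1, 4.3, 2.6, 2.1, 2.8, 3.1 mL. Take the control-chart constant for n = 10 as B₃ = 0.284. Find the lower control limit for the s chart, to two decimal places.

s̄ = (2.0 + 2.2 + 3.2 + 3.9 + 3.1 + 4.3 + 2.6 + 2.1 + 2.8 + 3.1) / 10 = 2.9300
LCL_s = B₃·s̄ = 0.284 × 2.9300 = 0.8321

0.83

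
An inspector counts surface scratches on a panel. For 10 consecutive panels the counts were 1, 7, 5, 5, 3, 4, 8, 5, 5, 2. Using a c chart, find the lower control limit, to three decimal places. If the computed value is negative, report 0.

c̄ = (1 + 7 + 5 + 5 + 3 + 4 + 8 + 5 + 5 + 2) / 10 = 45 / 10 = 4.5000
LCL = c̄ − 3√c̄ = 4.5000 − 3 × 2.1213 = -1.8640 → 0 (cannot be negative)

0.000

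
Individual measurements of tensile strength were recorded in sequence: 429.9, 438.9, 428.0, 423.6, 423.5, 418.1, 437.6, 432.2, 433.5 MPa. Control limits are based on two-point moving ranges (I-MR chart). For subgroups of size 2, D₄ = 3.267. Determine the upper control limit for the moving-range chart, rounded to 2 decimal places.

Moving ranges: 9.0, 10.9, 4.4, 0.1, 5.4, 19.5, 5.4, 1.3; M̄R̄ = 56.0000 / 8 = 7.0000
UCL_MR = D₄·M̄R̄ = 3.267 × 7.0000 = 22.8690

22.87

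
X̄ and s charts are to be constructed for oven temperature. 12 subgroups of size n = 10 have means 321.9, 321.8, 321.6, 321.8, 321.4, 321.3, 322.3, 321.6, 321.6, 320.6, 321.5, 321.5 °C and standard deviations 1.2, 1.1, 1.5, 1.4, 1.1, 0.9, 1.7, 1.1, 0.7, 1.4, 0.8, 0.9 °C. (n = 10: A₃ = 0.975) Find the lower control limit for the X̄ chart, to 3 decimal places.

320.454

X̄̄ = (321.9 + 321.8 + 321.6 + 321.8 + 321.4 + 321.3 + 322.3 + 321.6 + 321.6 + 320.6 + 321.5 + 321.5) / 12 = 321.5750
s̄ = (1.2 + 1.1 + 1.5 + 1.4 + 1.1 + 0.9 + 1.7 + 1.1 + 0.7 + 1.4 + 0.8 + 0.9) / 12 = 1.1500
LCL = X̄̄ − A₃·s̄ = 321.5750 − 0.975 × 1.1500 = 320.4538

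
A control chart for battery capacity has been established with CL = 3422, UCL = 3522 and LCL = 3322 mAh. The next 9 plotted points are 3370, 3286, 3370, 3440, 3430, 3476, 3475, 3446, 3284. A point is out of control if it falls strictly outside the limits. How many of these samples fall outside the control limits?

Compare each point to [3322, 3522]: sample 2 = 3286 < LCL; sample 9 = 3284 < LCL.

2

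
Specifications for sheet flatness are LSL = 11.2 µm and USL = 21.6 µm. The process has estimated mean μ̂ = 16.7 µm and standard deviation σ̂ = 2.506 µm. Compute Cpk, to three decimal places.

0.652

Cpu = (USL − μ̂) / (3σ̂) = (21.6 − 16.7) / (3 × 2.506) = 0.6518; Cpl = (μ̂ − LSL) / (3σ̂) = (16.7 − 11.2) / (3 × 2.506) = 0.7316; Cpk = min(Cpu, Cpl) = 0.6518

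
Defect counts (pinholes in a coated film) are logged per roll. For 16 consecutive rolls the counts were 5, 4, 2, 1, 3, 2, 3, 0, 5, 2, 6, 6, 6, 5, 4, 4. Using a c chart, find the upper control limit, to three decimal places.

9.337

c̄ = (5 + 4 + 2 + 1 + 3 + 2 + 3 + 0 + 5 + 2 + 6 + 6 + 6 + 5 + 4 + 4) / 16 = 58 / 16 = 3.6250
UCL = c̄ + 3√c̄ = 3.6250 + 3 × √3.6250 = 3.6250 + 3 × 1.9039 = 9.3368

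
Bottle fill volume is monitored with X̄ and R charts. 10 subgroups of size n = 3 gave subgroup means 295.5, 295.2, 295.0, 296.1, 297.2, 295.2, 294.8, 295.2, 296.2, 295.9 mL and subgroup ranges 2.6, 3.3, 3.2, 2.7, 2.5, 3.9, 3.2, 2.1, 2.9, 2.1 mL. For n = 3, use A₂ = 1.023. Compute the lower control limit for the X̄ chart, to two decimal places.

X̄̄ = (295.5 + 295.2 + 295.0 + 296.1 + 297.2 + 295.2 + 294.8 + 295.2 + 296.2 + 295.9) / 10 = 2956.3000 / 10 = 295.6300
R̄ = (2.6 + 3.3 + 3.2 + 2.7 + 2.5 + 3.9 + 3.2 + 2.1 + 2.9 + 2.1) / 10 = 28.5000 / 10 = 2.8500
LCL = X̄̄ − A₂·R̄ = 295.6300 − 1.023 × 2.8500 = 292.7144

292.71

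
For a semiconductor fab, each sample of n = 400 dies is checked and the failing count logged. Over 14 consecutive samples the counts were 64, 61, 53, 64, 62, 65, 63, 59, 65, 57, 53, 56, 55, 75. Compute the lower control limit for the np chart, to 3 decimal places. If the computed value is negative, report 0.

39.308

p̄ = Σdᵢ / (k·n) = 852 / (14 × 400) = 0.15214
LCL = np̄ − 3·√(np̄(1−p̄)) = 60.8571 − 3 × 7.1832 = 39.3076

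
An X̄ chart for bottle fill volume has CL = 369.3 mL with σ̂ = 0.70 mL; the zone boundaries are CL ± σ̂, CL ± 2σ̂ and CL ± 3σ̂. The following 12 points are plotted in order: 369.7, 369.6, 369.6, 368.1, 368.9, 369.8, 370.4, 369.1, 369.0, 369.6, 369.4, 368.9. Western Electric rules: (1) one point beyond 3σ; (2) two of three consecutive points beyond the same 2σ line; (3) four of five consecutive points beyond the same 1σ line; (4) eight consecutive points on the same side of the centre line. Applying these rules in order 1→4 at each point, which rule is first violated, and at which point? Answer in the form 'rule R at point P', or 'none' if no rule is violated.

Zone of each point (C = within 1σ̂, B = 1σ̂–2σ̂, A = 2σ̂–3σ̂, * = beyond 3σ̂; sign = side of CL): 1:+C, 2:+C, 3:+C, 4:-B, 5:-C, 6:+C, 7:+B, 8:-C, 9:-C, 10:+C, 11:+C, 12:-C
No rule fires across all 12 points.

none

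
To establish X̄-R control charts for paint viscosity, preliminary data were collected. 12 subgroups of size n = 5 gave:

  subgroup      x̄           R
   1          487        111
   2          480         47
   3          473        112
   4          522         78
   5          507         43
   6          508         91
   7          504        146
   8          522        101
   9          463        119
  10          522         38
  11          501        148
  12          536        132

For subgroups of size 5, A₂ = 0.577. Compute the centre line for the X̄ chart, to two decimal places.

502.08

X̄̄ = (487 + 480 + 473 + 522 + 507 + 508 + 504 + 522 + 463 + 522 + 501 + 536) / 12 = 6025.0000 / 12 = 502.0833
CL = X̄̄ = 502.0833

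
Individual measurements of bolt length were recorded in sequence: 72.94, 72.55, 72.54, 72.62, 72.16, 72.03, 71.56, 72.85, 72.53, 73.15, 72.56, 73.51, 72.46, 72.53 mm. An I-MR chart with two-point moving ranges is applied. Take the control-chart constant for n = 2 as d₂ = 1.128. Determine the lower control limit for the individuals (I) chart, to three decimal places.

71.255

X̄ = (72.94 + 72.55 + 72.54 + 72.62 + 72.16 + 72.03 + 71.56 + 72.85 + 72.53 + 73.15 + 72.56 + 73.51 + 72.46 + 72.53) / 14 = 72.5707
Moving ranges: 0.39, 0.01, 0.08, 0.46, 0.13, 0.47, 1.29, 0.32, 0.62, 0.59, 0.95, 1.05, 0.07; M̄R̄ = 6.4300 / 13 = 0.4946
LCL = X̄ − 3·M̄R̄/d₂ = 72.5707 − 3 × 0.4946 / 1.128 = 71.2552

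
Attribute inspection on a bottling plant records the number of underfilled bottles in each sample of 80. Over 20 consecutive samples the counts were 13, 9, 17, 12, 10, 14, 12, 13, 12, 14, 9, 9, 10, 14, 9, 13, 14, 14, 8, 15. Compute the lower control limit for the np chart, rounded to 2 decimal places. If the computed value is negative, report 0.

2.45

p̄ = Σdᵢ / (k·n) = 241 / (20 × 80) = 0.15063
LCL = np̄ − 3·√(np̄(1−p̄)) = 12.0500 − 3 × 3.1992 = 2.4524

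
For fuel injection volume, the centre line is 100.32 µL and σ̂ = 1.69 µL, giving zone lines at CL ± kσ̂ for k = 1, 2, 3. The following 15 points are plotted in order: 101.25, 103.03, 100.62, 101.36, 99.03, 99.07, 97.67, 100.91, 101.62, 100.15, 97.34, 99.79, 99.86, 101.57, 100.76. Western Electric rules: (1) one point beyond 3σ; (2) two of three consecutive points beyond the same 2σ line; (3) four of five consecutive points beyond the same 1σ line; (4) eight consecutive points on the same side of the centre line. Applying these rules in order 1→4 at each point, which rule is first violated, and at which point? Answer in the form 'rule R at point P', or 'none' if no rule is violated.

none

Zone of each point (C = within 1σ̂, B = 1σ̂–2σ̂, A = 2σ̂–3σ̂, * = beyond 3σ̂; sign = side of CL): 1:+C, 2:+B, 3:+C, 4:+C, 5:-C, 6:-C, 7:-B, 8:+C, 9:+C, 10:-C, 11:-B, 12:-C, 13:-C, 14:+C, 15:+C
No rule fires across all 15 points.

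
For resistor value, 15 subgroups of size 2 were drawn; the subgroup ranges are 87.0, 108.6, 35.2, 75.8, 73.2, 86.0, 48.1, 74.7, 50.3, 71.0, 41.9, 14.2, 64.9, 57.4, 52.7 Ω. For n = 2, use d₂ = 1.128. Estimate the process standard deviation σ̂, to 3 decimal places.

R̄ = (87.0 + 108.6 + 35.2 + 75.8 + 73.2 + 86.0 + 48.1 + 74.7 + 50.3 + 71.0 + 41.9 + 14.2 + 64.9 + 57.4 + 52.7) / 15 = 62.7333
σ̂ = R̄ / d₂ = 62.7333 / 1.128 = 55.6147

55.615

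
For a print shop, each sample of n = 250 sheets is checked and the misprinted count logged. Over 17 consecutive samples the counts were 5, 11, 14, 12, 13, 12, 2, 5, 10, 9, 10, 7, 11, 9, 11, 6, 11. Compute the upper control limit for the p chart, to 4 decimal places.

p̄ = Σdᵢ / (k·n) = 158 / (17 × 250) = 0.03718
UCL = p̄ + 3·√(p̄(1−p̄)/n) = 0.03718 + 3 × √(0.03718×0.96282/250) = 0.03718 + 3 × 0.01197 = 0.07307

0.0731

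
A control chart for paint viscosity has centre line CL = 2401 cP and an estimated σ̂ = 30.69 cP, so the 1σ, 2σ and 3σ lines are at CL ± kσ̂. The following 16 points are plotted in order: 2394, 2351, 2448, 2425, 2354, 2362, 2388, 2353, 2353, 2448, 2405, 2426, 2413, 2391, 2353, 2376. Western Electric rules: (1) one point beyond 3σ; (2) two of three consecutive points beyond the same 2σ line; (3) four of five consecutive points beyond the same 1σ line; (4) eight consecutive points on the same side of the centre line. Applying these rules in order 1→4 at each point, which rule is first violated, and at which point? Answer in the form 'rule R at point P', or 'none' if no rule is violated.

rule 3 at point 9

Zone of each point (C = within 1σ̂, B = 1σ̂–2σ̂, A = 2σ̂–3σ̂, * = beyond 3σ̂; sign = side of CL): 1:-C, 2:-B, 3:+B, 4:+C, 5:-B, 6:-B, 7:-C, 8:-B, 9:-B, 10:+B, 11:+C, 12:+C, 13:+C, 14:-C, 15:-B, 16:-C
Rule 3 (four of five consecutive points beyond the same 1σ limit) is satisfied at point 9.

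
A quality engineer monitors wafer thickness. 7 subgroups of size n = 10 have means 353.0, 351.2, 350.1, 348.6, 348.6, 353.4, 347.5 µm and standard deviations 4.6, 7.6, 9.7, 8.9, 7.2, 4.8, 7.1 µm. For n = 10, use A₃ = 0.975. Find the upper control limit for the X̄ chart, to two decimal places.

357.29

X̄̄ = (353.0 + 351.2 + 350.1 + 348.6 + 348.6 + 353.4 + 347.5) / 7 = 350.3429
s̄ = (4.6 + 7.6 + 9.7 + 8.9 + 7.2 + 4.8 + 7.1) / 7 = 7.1286
UCL = X̄̄ + A₃·s̄ = 350.3429 + 0.975 × 7.1286 = 357.2932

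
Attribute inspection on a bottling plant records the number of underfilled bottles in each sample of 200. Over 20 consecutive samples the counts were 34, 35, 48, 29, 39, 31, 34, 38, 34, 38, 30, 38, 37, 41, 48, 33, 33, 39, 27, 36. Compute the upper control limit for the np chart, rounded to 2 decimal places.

p̄ = Σdᵢ / (k·n) = 722 / (20 × 200) = 0.18050
UCL = np̄ + 3·√(np̄(1−p̄)) = 36.1000 + 3 × √(36.1000×0.81950) = 36.1000 + 3 × 5.4391 = 52.4173

52.42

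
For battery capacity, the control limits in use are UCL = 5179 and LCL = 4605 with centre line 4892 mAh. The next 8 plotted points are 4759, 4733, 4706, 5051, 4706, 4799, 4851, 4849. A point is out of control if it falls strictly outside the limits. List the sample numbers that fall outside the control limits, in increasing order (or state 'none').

none

All 8 points lie within [4605, 5179].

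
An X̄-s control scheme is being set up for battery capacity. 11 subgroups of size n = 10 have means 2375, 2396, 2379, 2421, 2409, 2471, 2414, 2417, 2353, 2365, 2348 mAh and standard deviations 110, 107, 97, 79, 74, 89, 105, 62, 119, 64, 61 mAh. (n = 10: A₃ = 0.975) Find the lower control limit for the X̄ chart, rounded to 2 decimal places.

2309.56

X̄̄ = (2375 + 2396 + 2379 + 2421 + 2409 + 2471 + 2414 + 2417 + 2353 + 2365 + 2348) / 11 = 2395.2727
s̄ = (110 + 107 + 97 + 79 + 74 + 89 + 105 + 62 + 119 + 64 + 61) / 11 = 87.9091
LCL = X̄̄ − A₃·s̄ = 2395.2727 − 0.975 × 87.9091 = 2309.5614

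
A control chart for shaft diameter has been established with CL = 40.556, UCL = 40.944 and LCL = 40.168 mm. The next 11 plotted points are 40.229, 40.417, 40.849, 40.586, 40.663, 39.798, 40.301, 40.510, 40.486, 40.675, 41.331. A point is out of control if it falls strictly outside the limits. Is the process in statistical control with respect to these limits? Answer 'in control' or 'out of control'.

out of control

Compare each point to [40.168, 40.944]: sample 6 = 39.798 < LCL; sample 11 = 41.331 > UCL.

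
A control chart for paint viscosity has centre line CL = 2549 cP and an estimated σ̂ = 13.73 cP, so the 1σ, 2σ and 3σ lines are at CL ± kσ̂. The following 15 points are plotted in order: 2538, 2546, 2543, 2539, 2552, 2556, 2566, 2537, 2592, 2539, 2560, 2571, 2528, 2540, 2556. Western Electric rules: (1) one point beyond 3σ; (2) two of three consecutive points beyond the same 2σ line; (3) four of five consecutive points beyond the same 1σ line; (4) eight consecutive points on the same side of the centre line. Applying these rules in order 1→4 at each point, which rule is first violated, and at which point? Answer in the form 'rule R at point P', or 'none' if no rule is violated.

rule 1 at point 9

Zone of each point (C = within 1σ̂, B = 1σ̂–2σ̂, A = 2σ̂–3σ̂, * = beyond 3σ̂; sign = side of CL): 1:-C, 2:-C, 3:-C, 4:-C, 5:+C, 6:+C, 7:+B, 8:-C, 9:+*, 10:-C, 11:+C, 12:+B, 13:-B, 14:-C, 15:+C
Rule 1 (one point beyond the 3σ limits) is satisfied at point 9.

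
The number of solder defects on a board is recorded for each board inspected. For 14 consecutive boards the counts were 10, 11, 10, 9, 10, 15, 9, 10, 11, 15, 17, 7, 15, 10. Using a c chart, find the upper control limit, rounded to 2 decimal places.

21.47

c̄ = (10 + 11 + 10 + 9 + 10 + 15 + 9 + 10 + 11 + 15 + 17 + 7 + 15 + 10) / 14 = 159 / 14 = 11.3571
UCL = c̄ + 3√c̄ = 11.3571 + 3 × √11.3571 = 11.3571 + 3 × 3.3700 = 21.4673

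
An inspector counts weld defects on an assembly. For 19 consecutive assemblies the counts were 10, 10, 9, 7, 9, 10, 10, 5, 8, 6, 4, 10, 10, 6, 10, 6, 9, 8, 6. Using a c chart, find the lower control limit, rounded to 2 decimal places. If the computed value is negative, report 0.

0.00

c̄ = (10 + 10 + 9 + 7 + 9 + 10 + 10 + 5 + 8 + 6 + 4 + 10 + 10 + 6 + 10 + 6 + 9 + 8 + 6) / 19 = 153 / 19 = 8.0526
LCL = c̄ − 3√c̄ = 8.0526 − 3 × 2.8377 = -0.4605 → 0 (cannot be negative)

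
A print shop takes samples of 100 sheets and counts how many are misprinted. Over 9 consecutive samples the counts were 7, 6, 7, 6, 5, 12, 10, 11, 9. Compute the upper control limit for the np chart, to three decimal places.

p̄ = Σdᵢ / (k·n) = 73 / (9 × 100) = 0.08111
UCL = np̄ + 3·√(np̄(1−p̄)) = 8.1111 + 3 × √(8.1111×0.91889) = 8.1111 + 3 × 2.7301 = 16.3013

16.301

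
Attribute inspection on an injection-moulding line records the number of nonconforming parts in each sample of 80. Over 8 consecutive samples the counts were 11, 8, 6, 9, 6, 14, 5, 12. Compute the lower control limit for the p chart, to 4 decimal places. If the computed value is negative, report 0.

p̄ = Σdᵢ / (k·n) = 71 / (8 × 80) = 0.11094
LCL = p̄ − 3·√(p̄(1−p̄)/n) = 0.11094 − 3 × 0.03511 = 0.00560

0.0056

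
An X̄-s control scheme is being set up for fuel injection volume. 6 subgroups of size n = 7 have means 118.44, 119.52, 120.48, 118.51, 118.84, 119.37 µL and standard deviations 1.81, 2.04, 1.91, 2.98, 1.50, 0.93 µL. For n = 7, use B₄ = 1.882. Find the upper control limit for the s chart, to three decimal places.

s̄ = (1.81 + 2.04 + 1.91 + 2.98 + 1.50 + 0.93) / 6 = 1.8617
UCL_s = B₄·s̄ = 1.882 × 1.8617 = 3.5037

3.504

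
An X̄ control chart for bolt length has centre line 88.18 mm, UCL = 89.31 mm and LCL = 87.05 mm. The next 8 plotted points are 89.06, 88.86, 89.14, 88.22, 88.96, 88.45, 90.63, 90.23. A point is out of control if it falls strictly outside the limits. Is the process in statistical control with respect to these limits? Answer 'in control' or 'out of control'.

out of control

Compare each point to [87.05, 89.31]: sample 7 = 90.63 > UCL; sample 8 = 90.23 > UCL.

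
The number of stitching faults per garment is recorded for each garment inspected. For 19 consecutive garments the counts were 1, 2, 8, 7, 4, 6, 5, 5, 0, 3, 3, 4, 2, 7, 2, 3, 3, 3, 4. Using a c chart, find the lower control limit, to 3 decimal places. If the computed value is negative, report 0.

c̄ = (1 + 2 + 8 + 7 + 4 + 6 + 5 + 5 + 0 + 3 + 3 + 4 + 2 + 7 + 2 + 3 + 3 + 3 + 4) / 19 = 72 / 19 = 3.7895
LCL = c̄ − 3√c̄ = 3.7895 − 3 × 1.9467 = -2.0505 → 0 (cannot be negative)

0.000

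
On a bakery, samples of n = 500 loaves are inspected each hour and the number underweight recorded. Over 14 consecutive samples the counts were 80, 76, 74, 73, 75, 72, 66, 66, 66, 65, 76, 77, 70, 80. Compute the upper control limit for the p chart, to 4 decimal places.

p̄ = Σdᵢ / (k·n) = 1016 / (14 × 500) = 0.14514
UCL = p̄ + 3·√(p̄(1−p̄)/n) = 0.14514 + 3 × √(0.14514×0.85486/500) = 0.14514 + 3 × 0.01575 = 0.19240

0.1924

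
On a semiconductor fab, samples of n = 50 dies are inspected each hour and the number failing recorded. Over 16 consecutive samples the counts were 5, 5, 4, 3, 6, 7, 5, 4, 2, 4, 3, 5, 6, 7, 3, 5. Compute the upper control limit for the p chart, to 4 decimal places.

p̄ = Σdᵢ / (k·n) = 74 / (16 × 50) = 0.09250
UCL = p̄ + 3·√(p̄(1−p̄)/n) = 0.09250 + 3 × √(0.09250×0.90750/50) = 0.09250 + 3 × 0.04097 = 0.21542

0.2154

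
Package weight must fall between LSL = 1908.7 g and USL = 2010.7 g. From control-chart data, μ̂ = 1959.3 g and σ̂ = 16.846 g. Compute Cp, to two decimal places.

Cp = (USL − LSL) / (6σ̂) = (2010.7 − 1908.7) / (6 × 16.846) = 102.0000 / 101.0760 = 1.0091

1.01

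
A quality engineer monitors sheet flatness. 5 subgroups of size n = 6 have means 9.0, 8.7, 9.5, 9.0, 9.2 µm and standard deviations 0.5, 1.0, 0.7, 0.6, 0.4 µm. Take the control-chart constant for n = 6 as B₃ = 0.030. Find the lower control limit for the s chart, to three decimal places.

s̄ = (0.5 + 1.0 + 0.7 + 0.6 + 0.4) / 5 = 0.6400
LCL_s = B₃·s̄ = 0.030 × 0.6400 = 0.0192

0.019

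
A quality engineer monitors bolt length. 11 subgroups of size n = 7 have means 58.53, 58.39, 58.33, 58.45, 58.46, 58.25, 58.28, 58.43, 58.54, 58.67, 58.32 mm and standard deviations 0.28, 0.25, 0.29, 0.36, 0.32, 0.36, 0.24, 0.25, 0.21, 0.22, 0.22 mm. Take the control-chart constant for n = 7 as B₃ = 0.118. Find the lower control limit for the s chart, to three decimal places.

s̄ = (0.28 + 0.25 + 0.29 + 0.36 + 0.32 + 0.36 + 0.24 + 0.25 + 0.21 + 0.22 + 0.22) / 11 = 0.2727
LCL_s = B₃·s̄ = 0.118 × 0.2727 = 0.0322

0.032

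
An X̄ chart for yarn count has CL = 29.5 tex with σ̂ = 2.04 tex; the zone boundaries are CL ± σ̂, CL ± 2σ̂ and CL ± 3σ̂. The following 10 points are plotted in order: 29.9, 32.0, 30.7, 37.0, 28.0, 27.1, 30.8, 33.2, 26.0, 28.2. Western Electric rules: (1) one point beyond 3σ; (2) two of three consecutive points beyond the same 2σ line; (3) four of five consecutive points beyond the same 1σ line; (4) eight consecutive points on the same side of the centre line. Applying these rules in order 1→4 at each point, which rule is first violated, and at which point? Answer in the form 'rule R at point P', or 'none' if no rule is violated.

rule 1 at point 4

Zone of each point (C = within 1σ̂, B = 1σ̂–2σ̂, A = 2σ̂–3σ̂, * = beyond 3σ̂; sign = side of CL): 1:+C, 2:+B, 3:+C, 4:+*, 5:-C, 6:-B, 7:+C, 8:+B, 9:-B, 10:-C
Rule 1 (one point beyond the 3σ limits) is satisfied at point 4.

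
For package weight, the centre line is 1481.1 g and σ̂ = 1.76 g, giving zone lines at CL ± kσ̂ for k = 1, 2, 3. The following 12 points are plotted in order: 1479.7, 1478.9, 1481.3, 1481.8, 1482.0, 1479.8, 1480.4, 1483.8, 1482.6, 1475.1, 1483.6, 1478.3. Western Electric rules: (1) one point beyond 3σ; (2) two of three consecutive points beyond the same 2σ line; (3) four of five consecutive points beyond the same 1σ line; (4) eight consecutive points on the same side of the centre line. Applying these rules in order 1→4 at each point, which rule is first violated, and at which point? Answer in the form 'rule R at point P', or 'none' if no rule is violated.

rule 1 at point 10

Zone of each point (C = within 1σ̂, B = 1σ̂–2σ̂, A = 2σ̂–3σ̂, * = beyond 3σ̂; sign = side of CL): 1:-C, 2:-B, 3:+C, 4:+C, 5:+C, 6:-C, 7:-C, 8:+B, 9:+C, 10:-*, 11:+B, 12:-B
Rule 1 (one point beyond the 3σ limits) is satisfied at point 10.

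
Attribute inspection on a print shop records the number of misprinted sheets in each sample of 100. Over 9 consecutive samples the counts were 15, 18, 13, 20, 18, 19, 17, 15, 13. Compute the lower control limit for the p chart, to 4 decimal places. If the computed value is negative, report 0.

0.0532

p̄ = Σdᵢ / (k·n) = 148 / (9 × 100) = 0.16444
LCL = p̄ − 3·√(p̄(1−p̄)/n) = 0.16444 − 3 × 0.03707 = 0.05324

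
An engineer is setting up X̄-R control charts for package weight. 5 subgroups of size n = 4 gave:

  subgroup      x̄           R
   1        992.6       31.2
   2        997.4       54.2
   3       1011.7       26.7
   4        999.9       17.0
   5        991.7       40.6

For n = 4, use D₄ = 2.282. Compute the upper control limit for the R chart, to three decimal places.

R̄ = (31.2 + 54.2 + 26.7 + 17.0 + 40.6) / 5 = 169.7000 / 5 = 33.9400
UCL_R = D₄·R̄ = 2.282 × 33.9400 = 77.4511

77.451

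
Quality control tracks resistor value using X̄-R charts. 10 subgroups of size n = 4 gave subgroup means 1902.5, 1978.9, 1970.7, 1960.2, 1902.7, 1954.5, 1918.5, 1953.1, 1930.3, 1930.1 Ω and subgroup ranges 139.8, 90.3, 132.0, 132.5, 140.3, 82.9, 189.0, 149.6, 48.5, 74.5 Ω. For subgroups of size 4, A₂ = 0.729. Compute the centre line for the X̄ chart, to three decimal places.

1940.150

X̄̄ = (1902.5 + 1978.9 + 1970.7 + 1960.2 + 1902.7 + 1954.5 + 1918.5 + 1953.1 + 1930.3 + 1930.1) / 10 = 19401.5000 / 10 = 1940.1500
CL = X̄̄ = 1940.1500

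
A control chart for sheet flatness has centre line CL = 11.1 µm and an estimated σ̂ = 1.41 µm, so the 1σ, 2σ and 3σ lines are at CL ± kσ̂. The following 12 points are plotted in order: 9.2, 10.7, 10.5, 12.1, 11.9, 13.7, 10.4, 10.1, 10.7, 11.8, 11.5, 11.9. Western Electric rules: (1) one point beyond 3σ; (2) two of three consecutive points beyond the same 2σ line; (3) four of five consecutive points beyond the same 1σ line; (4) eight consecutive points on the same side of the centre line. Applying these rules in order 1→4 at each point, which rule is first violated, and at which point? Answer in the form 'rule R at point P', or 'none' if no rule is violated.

none

Zone of each point (C = within 1σ̂, B = 1σ̂–2σ̂, A = 2σ̂–3σ̂, * = beyond 3σ̂; sign = side of CL): 1:-B, 2:-C, 3:-C, 4:+C, 5:+C, 6:+B, 7:-C, 8:-C, 9:-C, 10:+C, 11:+C, 12:+C
No rule fires across all 12 points.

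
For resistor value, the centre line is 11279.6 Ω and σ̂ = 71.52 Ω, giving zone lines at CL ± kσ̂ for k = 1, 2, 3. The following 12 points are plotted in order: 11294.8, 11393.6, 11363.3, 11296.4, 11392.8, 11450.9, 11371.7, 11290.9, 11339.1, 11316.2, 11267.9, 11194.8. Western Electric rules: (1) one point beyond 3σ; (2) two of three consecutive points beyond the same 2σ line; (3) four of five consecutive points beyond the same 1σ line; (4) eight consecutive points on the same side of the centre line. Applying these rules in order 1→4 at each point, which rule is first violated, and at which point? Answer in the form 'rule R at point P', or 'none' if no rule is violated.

rule 3 at point 6

Zone of each point (C = within 1σ̂, B = 1σ̂–2σ̂, A = 2σ̂–3σ̂, * = beyond 3σ̂; sign = side of CL): 1:+C, 2:+B, 3:+B, 4:+C, 5:+B, 6:+A, 7:+B, 8:+C, 9:+C, 10:+C, 11:-C, 12:-B
Rule 3 (four of five consecutive points beyond the same 1σ limit) is satisfied at point 6.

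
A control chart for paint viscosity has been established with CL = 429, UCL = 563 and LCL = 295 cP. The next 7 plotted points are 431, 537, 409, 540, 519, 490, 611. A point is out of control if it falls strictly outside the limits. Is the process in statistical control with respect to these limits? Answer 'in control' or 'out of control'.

Compare each point to [295, 563]: sample 7 = 611 > UCL.

out of control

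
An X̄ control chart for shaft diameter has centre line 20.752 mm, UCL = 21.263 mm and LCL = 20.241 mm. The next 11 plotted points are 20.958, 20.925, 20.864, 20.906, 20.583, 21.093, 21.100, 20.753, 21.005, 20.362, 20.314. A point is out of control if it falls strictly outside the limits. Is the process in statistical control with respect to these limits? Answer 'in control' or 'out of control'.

All 11 points lie within [20.241, 21.263].

in control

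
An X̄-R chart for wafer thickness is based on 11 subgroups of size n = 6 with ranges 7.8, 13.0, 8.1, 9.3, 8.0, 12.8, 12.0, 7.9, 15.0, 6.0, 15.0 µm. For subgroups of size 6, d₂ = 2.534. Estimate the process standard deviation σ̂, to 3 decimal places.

4.122

R̄ = (7.8 + 13.0 + 8.1 + 9.3 + 8.0 + 12.8 + 12.0 + 7.9 + 15.0 + 6.0 + 15.0) / 11 = 10.4455
σ̂ = R̄ / d₂ = 10.4455 / 2.534 = 4.1221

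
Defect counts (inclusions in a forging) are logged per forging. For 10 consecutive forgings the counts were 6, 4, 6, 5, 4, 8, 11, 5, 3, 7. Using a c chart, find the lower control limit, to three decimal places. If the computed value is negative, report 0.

c̄ = (6 + 4 + 6 + 5 + 4 + 8 + 11 + 5 + 3 + 7) / 10 = 59 / 10 = 5.9000
LCL = c̄ − 3√c̄ = 5.9000 − 3 × 2.4290 = -1.3870 → 0 (cannot be negative)

0.000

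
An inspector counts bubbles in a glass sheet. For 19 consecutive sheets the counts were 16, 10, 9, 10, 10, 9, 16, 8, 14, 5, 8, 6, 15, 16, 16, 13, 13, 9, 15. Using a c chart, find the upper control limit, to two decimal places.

21.64

c̄ = (16 + 10 + 9 + 10 + 10 + 9 + 16 + 8 + 14 + 5 + 8 + 6 + 15 + 16 + 16 + 13 + 13 + 9 + 15) / 19 = 218 / 19 = 11.4737
UCL = c̄ + 3√c̄ = 11.4737 + 3 × √11.4737 = 11.4737 + 3 × 3.3873 = 21.6355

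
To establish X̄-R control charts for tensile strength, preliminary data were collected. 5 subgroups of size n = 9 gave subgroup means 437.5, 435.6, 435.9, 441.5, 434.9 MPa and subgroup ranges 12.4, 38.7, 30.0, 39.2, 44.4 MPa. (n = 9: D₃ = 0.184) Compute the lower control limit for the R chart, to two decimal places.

6.06

R̄ = (12.4 + 38.7 + 30.0 + 39.2 + 44.4) / 5 = 164.7000 / 5 = 32.9400
LCL_R = D₃·R̄ = 0.184 × 32.9400 = 6.0610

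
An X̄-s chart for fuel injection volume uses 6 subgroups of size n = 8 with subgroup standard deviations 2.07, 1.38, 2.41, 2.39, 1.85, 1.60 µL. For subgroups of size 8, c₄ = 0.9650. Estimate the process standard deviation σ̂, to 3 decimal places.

2.021

s̄ = (2.07 + 1.38 + 2.41 + 2.39 + 1.85 + 1.60) / 6 = 1.9500
σ̂ = s̄ / c₄ = 1.9500 / 0.9650 = 2.0207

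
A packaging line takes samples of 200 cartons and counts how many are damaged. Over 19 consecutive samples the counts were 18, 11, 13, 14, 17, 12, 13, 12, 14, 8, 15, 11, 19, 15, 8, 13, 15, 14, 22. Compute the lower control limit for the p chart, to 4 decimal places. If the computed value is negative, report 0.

0.0155

p̄ = Σdᵢ / (k·n) = 264 / (19 × 200) = 0.06947
LCL = p̄ − 3·√(p̄(1−p̄)/n) = 0.06947 − 3 × 0.01798 = 0.01554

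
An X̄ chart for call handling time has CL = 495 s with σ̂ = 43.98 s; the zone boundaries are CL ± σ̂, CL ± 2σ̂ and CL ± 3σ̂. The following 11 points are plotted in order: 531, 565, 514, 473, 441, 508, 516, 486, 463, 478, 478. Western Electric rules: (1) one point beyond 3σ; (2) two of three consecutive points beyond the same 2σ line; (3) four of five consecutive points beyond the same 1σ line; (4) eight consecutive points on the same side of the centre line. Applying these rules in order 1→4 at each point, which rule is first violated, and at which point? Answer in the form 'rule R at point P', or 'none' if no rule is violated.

Zone of each point (C = within 1σ̂, B = 1σ̂–2σ̂, A = 2σ̂–3σ̂, * = beyond 3σ̂; sign = side of CL): 1:+C, 2:+B, 3:+C, 4:-C, 5:-B, 6:+C, 7:+C, 8:-C, 9:-C, 10:-C, 11:-C
No rule fires across all 11 points.

none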